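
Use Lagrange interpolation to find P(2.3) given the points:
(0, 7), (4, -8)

Lagrange interpolation formula:
P(x) = Σ yᵢ × Lᵢ(x)
where Lᵢ(x) = Π_{j≠i} (x - xⱼ)/(xᵢ - xⱼ)

L_0(2.3) = (2.3 - 4)/(0 - 4) = 0.425000
L_1(2.3) = (2.3 - 0)/(4 - 0) = 0.575000

P(2.3) = 7×L_0(2.3) + (-8)×L_1(2.3)
P(2.3) = -1.625000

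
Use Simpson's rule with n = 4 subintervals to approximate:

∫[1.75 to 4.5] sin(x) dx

f(x) = sin(x)
a = 1.75, b = 4.5, n = 4
h = (b - a)/n = 0.687500

Simpson's rule: (h/3)[f(x₀) + 4f(x₁) + 2f(x₂) + ... + f(xₙ)]

x_0 = 1.7500, f(x_0) = 0.983986, coefficient = 1
x_1 = 2.4375, f(x_1) = 0.647343, coefficient = 4
x_2 = 3.1250, f(x_2) = 0.016592, coefficient = 2
x_3 = 3.8125, f(x_3) = -0.621697, coefficient = 4
x_4 = 4.5000, f(x_4) = -0.977530, coefficient = 1

I ≈ (0.687500/3) × 0.142222 = 0.032593
Exact value: 0.032550
Error: 0.000043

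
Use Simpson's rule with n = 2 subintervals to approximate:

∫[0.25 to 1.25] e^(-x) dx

f(x) = e^(-x)
a = 0.25, b = 1.25, n = 2
h = (b - a)/n = 0.500000

Simpson's rule: (h/3)[f(x₀) + 4f(x₁) + 2f(x₂) + ... + f(xₙ)]

x_0 = 0.2500, f(x_0) = 0.778801, coefficient = 1
x_1 = 0.7500, f(x_1) = 0.472367, coefficient = 4
x_2 = 1.2500, f(x_2) = 0.286505, coefficient = 1

I ≈ (0.500000/3) × 2.954772 = 0.492462
Exact value: 0.492296
Error: 0.000166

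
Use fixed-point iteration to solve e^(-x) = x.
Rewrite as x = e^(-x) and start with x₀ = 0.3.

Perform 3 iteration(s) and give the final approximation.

Equation: e^(-x) = x
Fixed-point form: x = e^(-x)
x₀ = 0.3

x_1 = g(0.300000) = 0.740818
x_2 = g(0.740818) = 0.476724
x_3 = g(0.476724) = 0.620814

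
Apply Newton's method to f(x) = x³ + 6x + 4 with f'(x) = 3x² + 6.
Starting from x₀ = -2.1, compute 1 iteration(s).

f(x) = x³ + 6x + 4
f'(x) = 3x² + 6
x₀ = -2.1

Newton-Raphson formula: x_{n+1} = x_n - f(x_n)/f'(x_n)

Iteration 1:
  f(-2.100000) = -17.861000
  f'(-2.100000) = 19.230000
  x_1 = -2.100000 - (-17.861000)/19.230000 = -1.171191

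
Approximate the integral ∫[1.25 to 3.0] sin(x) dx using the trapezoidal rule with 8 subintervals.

f(x) = sin(x)
a = 1.25, b = 3.0, n = 8
h = (b - a)/n = 0.218750

Trapezoidal rule: (h/2)[f(x₀) + 2f(x₁) + 2f(x₂) + ... + f(xₙ)]

x_0 = 1.2500, f(x_0) = 0.948985, coefficient = 1
x_1 = 1.4688, f(x_1) = 0.994798, coefficient = 2
x_2 = 1.6875, f(x_2) = 0.993198, coefficient = 2
x_3 = 1.9062, f(x_3) = 0.944261, coefficient = 2
x_4 = 2.1250, f(x_4) = 0.850320, coefficient = 2
x_5 = 2.3438, f(x_5) = 0.715851, coefficient = 2
x_6 = 2.5625, f(x_6) = 0.547265, coefficient = 2
x_7 = 2.7812, f(x_7) = 0.352595, coefficient = 2
x_8 = 3.0000, f(x_8) = 0.141120, coefficient = 1

I ≈ (0.218750/2) × 11.886680 = 1.300106
Exact value: 1.305315
Error: 0.005209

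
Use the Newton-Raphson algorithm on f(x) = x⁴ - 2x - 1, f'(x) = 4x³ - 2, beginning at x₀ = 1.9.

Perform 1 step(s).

f(x) = x⁴ - 2x - 1
f'(x) = 4x³ - 2
x₀ = 1.9

Newton-Raphson formula: x_{n+1} = x_n - f(x_n)/f'(x_n)

Iteration 1:
  f(1.900000) = 8.232100
  f'(1.900000) = 25.436000
  x_1 = 1.900000 - 8.232100/25.436000 = 1.576360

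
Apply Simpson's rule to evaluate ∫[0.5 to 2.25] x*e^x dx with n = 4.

f(x) = x*e^x
a = 0.5, b = 2.25, n = 4
h = (b - a)/n = 0.437500

Simpson's rule: (h/3)[f(x₀) + 4f(x₁) + 2f(x₂) + ... + f(xₙ)]

x_0 = 0.5000, f(x_0) = 0.824361, coefficient = 1
x_1 = 0.9375, f(x_1) = 2.393990, coefficient = 4
x_2 = 1.3750, f(x_2) = 5.438230, coefficient = 2
x_3 = 1.8125, f(x_3) = 11.102909, coefficient = 4
x_4 = 2.2500, f(x_4) = 21.347406, coefficient = 1

I ≈ (0.437500/3) × 87.035822 = 12.692724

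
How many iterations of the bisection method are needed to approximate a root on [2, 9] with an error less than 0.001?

We need (b-a)/2^n ≤ 0.001
(9 - 2)/2^n ≤ 0.001
7/2^n ≤ 0.001
2^n ≥ 7000
n ≥ log₂(7000) = 12.77
n ≥ 13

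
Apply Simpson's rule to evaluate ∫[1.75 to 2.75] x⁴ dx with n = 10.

f(x) = x⁴
a = 1.75, b = 2.75, n = 10
h = (b - a)/n = 0.100000

Simpson's rule: (h/3)[f(x₀) + 4f(x₁) + 2f(x₂) + ... + f(xₙ)]

x_0 = 1.7500, f(x_0) = 9.378906, coefficient = 1
x_1 = 1.8500, f(x_1) = 11.713506, coefficient = 4
x_2 = 1.9500, f(x_2) = 14.459006, coefficient = 2
x_3 = 2.0500, f(x_3) = 17.661006, coefficient = 4
x_4 = 2.1500, f(x_4) = 21.367506, coefficient = 2
x_5 = 2.2500, f(x_5) = 25.628906, coefficient = 4
x_6 = 2.3500, f(x_6) = 30.498006, coefficient = 2
x_7 = 2.4500, f(x_7) = 36.030006, coefficient = 4
x_8 = 2.5500, f(x_8) = 42.282506, coefficient = 2
x_9 = 2.6500, f(x_9) = 49.315506, coefficient = 4
x_10 = 2.7500, f(x_10) = 57.191406, coefficient = 1

I ≈ (0.100000/3) × 845.180088 = 28.172670
Exact value: 28.172656
Error: 0.000013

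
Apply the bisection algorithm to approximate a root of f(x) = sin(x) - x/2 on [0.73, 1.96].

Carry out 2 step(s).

f(x) = sin(x) - x/2
Initial interval: [0.73, 1.96]

Iteration 1:
  c_1 = (0.730000 + 1.960000)/2 = 1.345000
  f(c_1) = f(1.345000) = 0.302116
  f(a) × f(c) ≥ 0, new interval: [1.345000, 1.960000]
Iteration 2:
  c_2 = (1.345000 + 1.960000)/2 = 1.652500
  f(c_2) = f(1.652500) = 0.170414
  f(a) × f(c) ≥ 0, new interval: [1.652500, 1.960000]

After 2 iteration(s), the approximation is c_2 = 1.652500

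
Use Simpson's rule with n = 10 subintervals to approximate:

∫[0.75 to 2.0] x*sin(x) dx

f(x) = x*sin(x)
a = 0.75, b = 2.0, n = 10
h = (b - a)/n = 0.125000

Simpson's rule: (h/3)[f(x₀) + 4f(x₁) + 2f(x₂) + ... + f(xₙ)]

x_0 = 0.7500, f(x_0) = 0.511229, coefficient = 1
x_1 = 0.8750, f(x_1) = 0.671601, coefficient = 4
x_2 = 1.0000, f(x_2) = 0.841471, coefficient = 2
x_3 = 1.1250, f(x_3) = 1.015051, coefficient = 4
x_4 = 1.2500, f(x_4) = 1.186231, coefficient = 2
x_5 = 1.3750, f(x_5) = 1.348728, coefficient = 4
x_6 = 1.5000, f(x_6) = 1.496242, coefficient = 2
x_7 = 1.6250, f(x_7) = 1.622613, coefficient = 4
x_8 = 1.7500, f(x_8) = 1.721975, coefficient = 2
x_9 = 1.8750, f(x_9) = 1.788911, coefficient = 4
x_10 = 2.0000, f(x_10) = 1.818595, coefficient = 1

I ≈ (0.125000/3) × 38.609279 = 1.608720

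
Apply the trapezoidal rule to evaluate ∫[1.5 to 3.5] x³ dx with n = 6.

f(x) = x³
a = 1.5, b = 3.5, n = 6
h = (b - a)/n = 0.333333

Trapezoidal rule: (h/2)[f(x₀) + 2f(x₁) + 2f(x₂) + ... + f(xₙ)]

x_0 = 1.5000, f(x_0) = 3.375000, coefficient = 1
x_1 = 1.8333, f(x_1) = 6.162037, coefficient = 2
x_2 = 2.1667, f(x_2) = 10.171296, coefficient = 2
x_3 = 2.5000, f(x_3) = 15.625000, coefficient = 2
x_4 = 2.8333, f(x_4) = 22.745370, coefficient = 2
x_5 = 3.1667, f(x_5) = 31.754630, coefficient = 2
x_6 = 3.5000, f(x_6) = 42.875000, coefficient = 1

I ≈ (0.333333/2) × 219.166667 = 36.527778
Exact value: 36.250000
Error: 0.277778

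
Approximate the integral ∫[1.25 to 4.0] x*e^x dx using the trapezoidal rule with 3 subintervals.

f(x) = x*e^x
a = 1.25, b = 4.0, n = 3
h = (b - a)/n = 0.916667

Trapezoidal rule: (h/2)[f(x₀) + 2f(x₁) + 2f(x₂) + ... + f(xₙ)]

x_0 = 1.2500, f(x_0) = 4.362929, coefficient = 1
x_1 = 2.1667, f(x_1) = 18.913133, coefficient = 2
x_2 = 3.0833, f(x_2) = 67.312409, coefficient = 2
x_3 = 4.0000, f(x_3) = 218.392600, coefficient = 1

I ≈ (0.916667/2) × 395.206612 = 181.136364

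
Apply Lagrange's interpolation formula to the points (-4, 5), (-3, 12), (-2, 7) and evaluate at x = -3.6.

Lagrange interpolation formula:
P(x) = Σ yᵢ × Lᵢ(x)
where Lᵢ(x) = Π_{j≠i} (x - xⱼ)/(xᵢ - xⱼ)

L_0(-3.6) = (-3.6 - (-3))/(-4 - (-3)) × (-3.6 - (-2))/(-4 - (-2)) = 0.480000
L_1(-3.6) = (-3.6 - (-4))/(-3 - (-4)) × (-3.6 - (-2))/(-3 - (-2)) = 0.640000
L_2(-3.6) = (-3.6 - (-4))/(-2 - (-4)) × (-3.6 - (-3))/(-2 - (-3)) = -0.120000

P(-3.6) = 5×L_0(-3.6) + 12×L_1(-3.6) + 7×L_2(-3.6)
P(-3.6) = 9.240000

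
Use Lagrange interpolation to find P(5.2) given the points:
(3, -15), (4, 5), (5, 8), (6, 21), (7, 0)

Lagrange interpolation formula:
P(x) = Σ yᵢ × Lᵢ(x)
where Lᵢ(x) = Π_{j≠i} (x - xⱼ)/(xᵢ - xⱼ)

L_0(5.2) = (5.2 - 4)/(3 - 4) × (5.2 - 5)/(3 - 5) × (5.2 - 6)/(3 - 6) × (5.2 - 7)/(3 - 7) = 0.014400
L_1(5.2) = (5.2 - 3)/(4 - 3) × (5.2 - 5)/(4 - 5) × (5.2 - 6)/(4 - 6) × (5.2 - 7)/(4 - 7) = -0.105600
L_2(5.2) = (5.2 - 3)/(5 - 3) × (5.2 - 4)/(5 - 4) × (5.2 - 6)/(5 - 6) × (5.2 - 7)/(5 - 7) = 0.950400
L_3(5.2) = (5.2 - 3)/(6 - 3) × (5.2 - 4)/(6 - 4) × (5.2 - 5)/(6 - 5) × (5.2 - 7)/(6 - 7) = 0.158400
L_4(5.2) = (5.2 - 3)/(7 - 3) × (5.2 - 4)/(7 - 4) × (5.2 - 5)/(7 - 5) × (5.2 - 6)/(7 - 6) = -0.017600

P(5.2) = (-15)×L_0(5.2) + 5×L_1(5.2) + 8×L_2(5.2) + 21×L_3(5.2) + 0×L_4(5.2)
P(5.2) = 10.185600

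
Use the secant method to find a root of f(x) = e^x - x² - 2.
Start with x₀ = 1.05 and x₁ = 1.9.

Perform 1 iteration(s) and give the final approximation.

f(x) = e^x - x² - 2
x₀ = 1.05, x₁ = 1.9

Secant formula: x_{n+1} = x_n - f(x_n)(x_n - x_{n-1})/(f(x_n) - f(x_{n-1}))

Iteration 1:
  f(1.050000) = -0.244849
  f(1.900000) = 1.075894
  x_2 = 1.900000 - 1.075894×(1.900000 - 1.050000)/(1.075894 - (-0.244849))
       = 1.207579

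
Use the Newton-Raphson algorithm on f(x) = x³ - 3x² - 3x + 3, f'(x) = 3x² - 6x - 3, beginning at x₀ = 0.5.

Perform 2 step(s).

f(x) = x³ - 3x² - 3x + 3
f'(x) = 3x² - 6x - 3
x₀ = 0.5

Newton-Raphson formula: x_{n+1} = x_n - f(x_n)/f'(x_n)

Iteration 1:
  f(0.500000) = 0.875000
  f'(0.500000) = -5.250000
  x_1 = 0.500000 - 0.875000/(-5.250000) = 0.666667
Iteration 2:
  f(0.666667) = -0.037037
  f'(0.666667) = -5.666667
  x_2 = 0.666667 - (-0.037037)/(-5.666667) = 0.660131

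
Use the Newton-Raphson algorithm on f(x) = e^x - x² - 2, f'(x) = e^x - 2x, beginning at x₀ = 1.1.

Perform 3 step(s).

f(x) = e^x - x² - 2
f'(x) = e^x - 2x
x₀ = 1.1

Newton-Raphson formula: x_{n+1} = x_n - f(x_n)/f'(x_n)

Iteration 1:
  f(1.100000) = -0.205834
  f'(1.100000) = 0.804166
  x_1 = 1.100000 - (-0.205834)/0.804166 = 1.355960
Iteration 2:
  f(1.355960) = 0.041856
  f'(1.355960) = 1.168564
  x_2 = 1.355960 - 0.041856/1.168564 = 1.320141
Iteration 3:
  f(1.320141) = 0.001177
  f'(1.320141) = 1.103667
  x_3 = 1.320141 - 0.001177/1.103667 = 1.319075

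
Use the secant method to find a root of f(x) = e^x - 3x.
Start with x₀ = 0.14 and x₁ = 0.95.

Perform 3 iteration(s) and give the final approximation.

f(x) = e^x - 3x
x₀ = 0.14, x₁ = 0.95

Secant formula: x_{n+1} = x_n - f(x_n)(x_n - x_{n-1})/(f(x_n) - f(x_{n-1}))

Iteration 1:
  f(0.140000) = 0.730274
  f(0.950000) = -0.264290
  x_2 = 0.950000 - (-0.264290)×(0.950000 - 0.140000)/(-0.264290 - 0.730274)
       = 0.734755
Iteration 2:
  f(0.950000) = -0.264290
  f(0.734755) = -0.119294
  x_3 = 0.734755 - (-0.119294)×(0.734755 - 0.950000)/(-0.119294 - (-0.264290))
       = 0.557665
Iteration 3:
  f(0.734755) = -0.119294
  f(0.557665) = 0.073594
  x_4 = 0.557665 - 0.073594×(0.557665 - 0.734755)/(0.073594 - (-0.119294))
       = 0.625232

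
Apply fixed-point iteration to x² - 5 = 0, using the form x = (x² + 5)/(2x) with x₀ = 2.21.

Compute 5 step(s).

Equation: x² - 5 = 0
Fixed-point form: x = (x² + 5)/(2x)
x₀ = 2.21

x_1 = g(2.210000) = 2.236222
x_2 = g(2.236222) = 2.236068
x_3 = g(2.236068) = 2.236068
x_4 = g(2.236068) = 2.236068
x_5 = g(2.236068) = 2.236068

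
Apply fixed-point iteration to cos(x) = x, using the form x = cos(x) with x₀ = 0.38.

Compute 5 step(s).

Equation: cos(x) = x
Fixed-point form: x = cos(x)
x₀ = 0.38

x_1 = g(0.380000) = 0.928665
x_2 = g(0.928665) = 0.598904
x_3 = g(0.598904) = 0.825954
x_4 = g(0.825954) = 0.677856
x_5 = g(0.677856) = 0.778919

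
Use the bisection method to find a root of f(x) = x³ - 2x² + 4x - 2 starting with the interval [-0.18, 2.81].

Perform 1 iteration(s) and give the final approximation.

f(x) = x³ - 2x² + 4x - 2
Initial interval: [-0.18, 2.81]

Iteration 1:
  c_1 = (-0.180000 + 2.810000)/2 = 1.315000
  f(c_1) = f(1.315000) = 2.075481
  f(a) × f(c) < 0, new interval: [-0.180000, 1.315000]

After 1 iteration(s), the approximation is c_1 = 1.315000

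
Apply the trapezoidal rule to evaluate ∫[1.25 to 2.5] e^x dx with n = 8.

f(x) = e^x
a = 1.25, b = 2.5, n = 8
h = (b - a)/n = 0.156250

Trapezoidal rule: (h/2)[f(x₀) + 2f(x₁) + 2f(x₂) + ... + f(xₙ)]

x_0 = 1.2500, f(x_0) = 3.490343, coefficient = 1
x_1 = 1.4062, f(x_1) = 4.080624, coefficient = 2
x_2 = 1.5625, f(x_2) = 4.770733, coefficient = 2
x_3 = 1.7188, f(x_3) = 5.577552, coefficient = 2
x_4 = 1.8750, f(x_4) = 6.520819, coefficient = 2
x_5 = 2.0312, f(x_5) = 7.623610, coefficient = 2
x_6 = 2.1875, f(x_6) = 8.912903, coefficient = 2
x_7 = 2.3438, f(x_7) = 10.420239, coefficient = 2
x_8 = 2.5000, f(x_8) = 12.182494, coefficient = 1

I ≈ (0.156250/2) × 111.485799 = 8.709828
Exact value: 8.692151
Error: 0.017677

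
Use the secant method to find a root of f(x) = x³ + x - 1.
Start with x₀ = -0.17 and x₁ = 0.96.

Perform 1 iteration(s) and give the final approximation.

f(x) = x³ + x - 1
x₀ = -0.17, x₁ = 0.96

Secant formula: x_{n+1} = x_n - f(x_n)(x_n - x_{n-1})/(f(x_n) - f(x_{n-1}))

Iteration 1:
  f(-0.170000) = -1.174913
  f(0.960000) = 0.844736
  x_2 = 0.960000 - 0.844736×(0.960000 - (-0.170000))/(0.844736 - (-1.174913))
       = 0.487368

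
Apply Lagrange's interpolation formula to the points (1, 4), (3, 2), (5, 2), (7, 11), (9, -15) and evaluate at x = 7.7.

Lagrange interpolation formula:
P(x) = Σ yᵢ × Lᵢ(x)
where Lᵢ(x) = Π_{j≠i} (x - xⱼ)/(xᵢ - xⱼ)

L_0(7.7) = (7.7 - 3)/(1 - 3) × (7.7 - 5)/(1 - 5) × (7.7 - 7)/(1 - 7) × (7.7 - 9)/(1 - 9) = -0.030073
L_1(7.7) = (7.7 - 1)/(3 - 1) × (7.7 - 5)/(3 - 5) × (7.7 - 7)/(3 - 7) × (7.7 - 9)/(3 - 9) = 0.171478
L_2(7.7) = (7.7 - 1)/(5 - 1) × (7.7 - 3)/(5 - 3) × (7.7 - 7)/(5 - 7) × (7.7 - 9)/(5 - 9) = -0.447748
L_3(7.7) = (7.7 - 1)/(7 - 1) × (7.7 - 3)/(7 - 3) × (7.7 - 5)/(7 - 5) × (7.7 - 9)/(7 - 9) = 1.151353
L_4(7.7) = (7.7 - 1)/(9 - 1) × (7.7 - 3)/(9 - 3) × (7.7 - 5)/(9 - 5) × (7.7 - 7)/(9 - 7) = 0.154990

P(7.7) = 4×L_0(7.7) + 2×L_1(7.7) + 2×L_2(7.7) + 11×L_3(7.7) + (-15)×L_4(7.7)
P(7.7) = 9.667205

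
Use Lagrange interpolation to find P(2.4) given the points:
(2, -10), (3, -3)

Lagrange interpolation formula:
P(x) = Σ yᵢ × Lᵢ(x)
where Lᵢ(x) = Π_{j≠i} (x - xⱼ)/(xᵢ - xⱼ)

L_0(2.4) = (2.4 - 3)/(2 - 3) = 0.600000
L_1(2.4) = (2.4 - 2)/(3 - 2) = 0.400000

P(2.4) = (-10)×L_0(2.4) + (-3)×L_1(2.4)
P(2.4) = -7.200000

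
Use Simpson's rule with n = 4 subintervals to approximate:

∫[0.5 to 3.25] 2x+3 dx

f(x) = 2x+3
a = 0.5, b = 3.25, n = 4
h = (b - a)/n = 0.687500

Simpson's rule: (h/3)[f(x₀) + 4f(x₁) + 2f(x₂) + ... + f(xₙ)]

x_0 = 0.5000, f(x_0) = 4.000000, coefficient = 1
x_1 = 1.1875, f(x_1) = 5.375000, coefficient = 4
x_2 = 1.8750, f(x_2) = 6.750000, coefficient = 2
x_3 = 2.5625, f(x_3) = 8.125000, coefficient = 4
x_4 = 3.2500, f(x_4) = 9.500000, coefficient = 1

I ≈ (0.687500/3) × 81.000000 = 18.562500
Exact value: 18.562500
Error: 0.000000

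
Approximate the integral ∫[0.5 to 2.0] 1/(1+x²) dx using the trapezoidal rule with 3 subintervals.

f(x) = 1/(1+x²)
a = 0.5, b = 2.0, n = 3
h = (b - a)/n = 0.500000

Trapezoidal rule: (h/2)[f(x₀) + 2f(x₁) + 2f(x₂) + ... + f(xₙ)]

x_0 = 0.5000, f(x_0) = 0.800000, coefficient = 1
x_1 = 1.0000, f(x_1) = 0.500000, coefficient = 2
x_2 = 1.5000, f(x_2) = 0.307692, coefficient = 2
x_3 = 2.0000, f(x_3) = 0.200000, coefficient = 1

I ≈ (0.500000/2) × 2.615385 = 0.653846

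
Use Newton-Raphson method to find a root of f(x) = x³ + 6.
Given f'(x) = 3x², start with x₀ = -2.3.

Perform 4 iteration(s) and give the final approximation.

f(x) = x³ + 6
f'(x) = 3x²
x₀ = -2.3

Newton-Raphson formula: x_{n+1} = x_n - f(x_n)/f'(x_n)

Iteration 1:
  f(-2.300000) = -6.167000
  f'(-2.300000) = 15.870000
  x_1 = -2.300000 - (-6.167000)/15.870000 = -1.911405
Iteration 2:
  f(-1.911405) = -0.983261
  f'(-1.911405) = 10.960409
  x_2 = -1.911405 - (-0.983261)/10.960409 = -1.821695
Iteration 3:
  f(-1.821695) = -0.045427
  f'(-1.821695) = 9.955717
  x_3 = -1.821695 - (-0.045427)/9.955717 = -1.817132
Iteration 4:
  f(-1.817132) = -0.000114
  f'(-1.817132) = 9.905907
  x_4 = -1.817132 - (-0.000114)/9.905907 = -1.817121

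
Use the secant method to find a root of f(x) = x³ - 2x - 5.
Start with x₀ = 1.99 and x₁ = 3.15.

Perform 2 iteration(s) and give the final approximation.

f(x) = x³ - 2x - 5
x₀ = 1.99, x₁ = 3.15

Secant formula: x_{n+1} = x_n - f(x_n)(x_n - x_{n-1})/(f(x_n) - f(x_{n-1}))

Iteration 1:
  f(1.990000) = -1.099401
  f(3.150000) = 19.955875
  x_2 = 3.150000 - 19.955875×(3.150000 - 1.990000)/(19.955875 - (-1.099401))
       = 2.050569
Iteration 2:
  f(3.150000) = 19.955875
  f(2.050569) = -0.478833
  x_3 = 2.050569 - (-0.478833)×(2.050569 - 3.150000)/(-0.478833 - 19.955875)
       = 2.076332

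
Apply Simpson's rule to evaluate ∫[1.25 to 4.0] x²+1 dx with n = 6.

f(x) = x²+1
a = 1.25, b = 4.0, n = 6
h = (b - a)/n = 0.458333

Simpson's rule: (h/3)[f(x₀) + 4f(x₁) + 2f(x₂) + ... + f(xₙ)]

x_0 = 1.2500, f(x_0) = 2.562500, coefficient = 1
x_1 = 1.7083, f(x_1) = 3.918403, coefficient = 4
x_2 = 2.1667, f(x_2) = 5.694444, coefficient = 2
x_3 = 2.6250, f(x_3) = 7.890625, coefficient = 4
x_4 = 3.0833, f(x_4) = 10.506944, coefficient = 2
x_5 = 3.5417, f(x_5) = 13.543403, coefficient = 4
x_6 = 4.0000, f(x_6) = 17.000000, coefficient = 1

I ≈ (0.458333/3) × 153.375000 = 23.432292
Exact value: 23.432292
Error: 0.000000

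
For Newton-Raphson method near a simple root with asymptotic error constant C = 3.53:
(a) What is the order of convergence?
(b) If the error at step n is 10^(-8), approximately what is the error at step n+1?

(a) Newton-Raphson has quadratic (order 2) convergence near simple roots.
    This means |e_{n+1}| ≈ C|e_n|².

(b) With |e_n| = 10^(-8) and C = 3.53:
    |e_{n+1}| ≈ 3.53 × (10^(-8))² = 3.53 × 10^(-16)

(a) 2 (quadratic); (b) |e_{n+1}| ≈ 3.530e-16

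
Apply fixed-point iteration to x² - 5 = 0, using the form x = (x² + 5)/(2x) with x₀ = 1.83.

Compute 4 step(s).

Equation: x² - 5 = 0
Fixed-point form: x = (x² + 5)/(2x)
x₀ = 1.83

x_1 = g(1.830000) = 2.281120
x_2 = g(2.281120) = 2.236513
x_3 = g(2.236513) = 2.236068
x_4 = g(2.236068) = 2.236068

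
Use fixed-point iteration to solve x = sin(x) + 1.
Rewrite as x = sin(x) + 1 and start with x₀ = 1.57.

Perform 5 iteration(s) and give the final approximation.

Equation: x = sin(x) + 1
Fixed-point form: x = sin(x) + 1
x₀ = 1.57

x_1 = g(1.570000) = 2.000000
x_2 = g(2.000000) = 1.909298
x_3 = g(1.909298) = 1.943253
x_4 = g(1.943253) = 1.931436
x_5 = g(1.931436) = 1.935671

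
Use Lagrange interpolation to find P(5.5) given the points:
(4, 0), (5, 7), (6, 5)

Lagrange interpolation formula:
P(x) = Σ yᵢ × Lᵢ(x)
where Lᵢ(x) = Π_{j≠i} (x - xⱼ)/(xᵢ - xⱼ)

L_0(5.5) = (5.5 - 5)/(4 - 5) × (5.5 - 6)/(4 - 6) = -0.125000
L_1(5.5) = (5.5 - 4)/(5 - 4) × (5.5 - 6)/(5 - 6) = 0.750000
L_2(5.5) = (5.5 - 4)/(6 - 4) × (5.5 - 5)/(6 - 5) = 0.375000

P(5.5) = 0×L_0(5.5) + 7×L_1(5.5) + 5×L_2(5.5)
P(5.5) = 7.125000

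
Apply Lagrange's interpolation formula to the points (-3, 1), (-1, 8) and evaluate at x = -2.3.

Lagrange interpolation formula:
P(x) = Σ yᵢ × Lᵢ(x)
where Lᵢ(x) = Π_{j≠i} (x - xⱼ)/(xᵢ - xⱼ)

L_0(-2.3) = (-2.3 - (-1))/(-3 - (-1)) = 0.650000
L_1(-2.3) = (-2.3 - (-3))/(-1 - (-3)) = 0.350000

P(-2.3) = 1×L_0(-2.3) + 8×L_1(-2.3)
P(-2.3) = 3.450000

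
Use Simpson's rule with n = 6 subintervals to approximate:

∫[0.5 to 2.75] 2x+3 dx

f(x) = 2x+3
a = 0.5, b = 2.75, n = 6
h = (b - a)/n = 0.375000

Simpson's rule: (h/3)[f(x₀) + 4f(x₁) + 2f(x₂) + ... + f(xₙ)]

x_0 = 0.5000, f(x_0) = 4.000000, coefficient = 1
x_1 = 0.8750, f(x_1) = 4.750000, coefficient = 4
x_2 = 1.2500, f(x_2) = 5.500000, coefficient = 2
x_3 = 1.6250, f(x_3) = 6.250000, coefficient = 4
x_4 = 2.0000, f(x_4) = 7.000000, coefficient = 2
x_5 = 2.3750, f(x_5) = 7.750000, coefficient = 4
x_6 = 2.7500, f(x_6) = 8.500000, coefficient = 1

I ≈ (0.375000/3) × 112.500000 = 14.062500
Exact value: 14.062500
Error: 0.000000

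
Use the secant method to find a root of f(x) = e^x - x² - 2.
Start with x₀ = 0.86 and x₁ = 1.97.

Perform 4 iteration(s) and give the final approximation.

f(x) = e^x - x² - 2
x₀ = 0.86, x₁ = 1.97

Secant formula: x_{n+1} = x_n - f(x_n)(x_n - x_{n-1})/(f(x_n) - f(x_{n-1}))

Iteration 1:
  f(0.860000) = -0.376439
  f(1.970000) = 1.289776
  x_2 = 1.970000 - 1.289776×(1.970000 - 0.860000)/(1.289776 - (-0.376439))
       = 1.110776
Iteration 2:
  f(1.970000) = 1.289776
  f(1.110776) = -0.197109
  x_3 = 1.110776 - (-0.197109)×(1.110776 - 1.970000)/(-0.197109 - 1.289776)
       = 1.224679
Iteration 3:
  f(1.110776) = -0.197109
  f(1.224679) = -0.096765
  x_4 = 1.224679 - (-0.096765)×(1.224679 - 1.110776)/(-0.096765 - (-0.197109))
       = 1.334519
Iteration 4:
  f(1.224679) = -0.096765
  f(1.334519) = 0.017228
  x_5 = 1.334519 - 0.017228×(1.334519 - 1.224679)/(0.017228 - (-0.096765))
       = 1.317919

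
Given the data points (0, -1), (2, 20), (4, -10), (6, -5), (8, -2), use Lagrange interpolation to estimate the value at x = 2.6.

Lagrange interpolation formula:
P(x) = Σ yᵢ × Lᵢ(x)
where Lᵢ(x) = Π_{j≠i} (x - xⱼ)/(xᵢ - xⱼ)

L_0(2.6) = (2.6 - 2)/(0 - 2) × (2.6 - 4)/(0 - 4) × (2.6 - 6)/(0 - 6) × (2.6 - 8)/(0 - 8) = -0.040163
L_1(2.6) = (2.6 - 0)/(2 - 0) × (2.6 - 4)/(2 - 4) × (2.6 - 6)/(2 - 6) × (2.6 - 8)/(2 - 8) = 0.696150
L_2(2.6) = (2.6 - 0)/(4 - 0) × (2.6 - 2)/(4 - 2) × (2.6 - 6)/(4 - 6) × (2.6 - 8)/(4 - 8) = 0.447525
L_3(2.6) = (2.6 - 0)/(6 - 0) × (2.6 - 2)/(6 - 2) × (2.6 - 4)/(6 - 4) × (2.6 - 8)/(6 - 8) = -0.122850
L_4(2.6) = (2.6 - 0)/(8 - 0) × (2.6 - 2)/(8 - 2) × (2.6 - 4)/(8 - 4) × (2.6 - 6)/(8 - 6) = 0.019338

P(2.6) = (-1)×L_0(2.6) + 20×L_1(2.6) + (-10)×L_2(2.6) + (-5)×L_3(2.6) + (-2)×L_4(2.6)
P(2.6) = 10.063487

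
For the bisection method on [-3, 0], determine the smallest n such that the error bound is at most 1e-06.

We need (b-a)/2^n ≤ 1e-06
(0 - (-3))/2^n ≤ 1e-06
3/2^n ≤ 1e-06
2^n ≥ 3000000
n ≥ log₂(3000000) = 21.52
n ≥ 22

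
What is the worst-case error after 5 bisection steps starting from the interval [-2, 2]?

Bisection error bound: |error| ≤ (b-a)/2^n
|error| ≤ (2 - (-2))/2^5 = 4/2^5
|error| ≤ 0.1250000000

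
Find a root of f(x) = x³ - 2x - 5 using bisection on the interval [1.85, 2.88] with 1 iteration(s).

f(x) = x³ - 2x - 5
Initial interval: [1.85, 2.88]

Iteration 1:
  c_1 = (1.850000 + 2.880000)/2 = 2.365000
  f(c_1) = f(2.365000) = 3.497977
  f(a) × f(c) < 0, new interval: [1.850000, 2.365000]

After 1 iteration(s), the approximation is c_1 = 2.365000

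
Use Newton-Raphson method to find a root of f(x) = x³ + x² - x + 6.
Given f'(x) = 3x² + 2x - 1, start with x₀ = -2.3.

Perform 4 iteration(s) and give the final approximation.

f(x) = x³ + x² - x + 6
f'(x) = 3x² + 2x - 1
x₀ = -2.3

Newton-Raphson formula: x_{n+1} = x_n - f(x_n)/f'(x_n)

Iteration 1:
  f(-2.300000) = 1.423000
  f'(-2.300000) = 10.270000
  x_1 = -2.300000 - 1.423000/10.270000 = -2.438559
Iteration 2:
  f(-2.438559) = -0.115932
  f'(-2.438559) = 11.962591
  x_2 = -2.438559 - (-0.115932)/11.962591 = -2.428868
Iteration 3:
  f(-2.428868) = -0.000592
  f'(-2.428868) = 11.840460
  x_3 = -2.428868 - (-0.000592)/11.840460 = -2.428818
Iteration 4:
  f(-2.428818) = 0.000000
  f'(-2.428818) = 11.839831
  x_4 = -2.428818 - 0.000000/11.839831 = -2.428818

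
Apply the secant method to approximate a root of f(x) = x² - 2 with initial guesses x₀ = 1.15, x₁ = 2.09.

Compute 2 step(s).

f(x) = x² - 2
x₀ = 1.15, x₁ = 2.09

Secant formula: x_{n+1} = x_n - f(x_n)(x_n - x_{n-1})/(f(x_n) - f(x_{n-1}))

Iteration 1:
  f(1.150000) = -0.677500
  f(2.090000) = 2.368100
  x_2 = 2.090000 - 2.368100×(2.090000 - 1.150000)/(2.368100 - (-0.677500))
       = 1.359105
Iteration 2:
  f(2.090000) = 2.368100
  f(1.359105) = -0.152834
  x_3 = 1.359105 - (-0.152834)×(1.359105 - 2.090000)/(-0.152834 - 2.368100)
       = 1.403416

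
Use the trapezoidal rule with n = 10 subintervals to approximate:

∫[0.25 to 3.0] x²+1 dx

f(x) = x²+1
a = 0.25, b = 3.0, n = 10
h = (b - a)/n = 0.275000

Trapezoidal rule: (h/2)[f(x₀) + 2f(x₁) + 2f(x₂) + ... + f(xₙ)]

x_0 = 0.2500, f(x_0) = 1.062500, coefficient = 1
x_1 = 0.5250, f(x_1) = 1.275625, coefficient = 2
x_2 = 0.8000, f(x_2) = 1.640000, coefficient = 2
x_3 = 1.0750, f(x_3) = 2.155625, coefficient = 2
x_4 = 1.3500, f(x_4) = 2.822500, coefficient = 2
x_5 = 1.6250, f(x_5) = 3.640625, coefficient = 2
x_6 = 1.9000, f(x_6) = 4.610000, coefficient = 2
x_7 = 2.1750, f(x_7) = 5.730625, coefficient = 2
x_8 = 2.4500, f(x_8) = 7.002500, coefficient = 2
x_9 = 2.7250, f(x_9) = 8.425625, coefficient = 2
x_10 = 3.0000, f(x_10) = 10.000000, coefficient = 1

I ≈ (0.275000/2) × 85.668750 = 11.779453
Exact value: 11.744792
Error: 0.034661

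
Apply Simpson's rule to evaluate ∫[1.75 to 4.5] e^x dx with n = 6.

f(x) = e^x
a = 1.75, b = 4.5, n = 6
h = (b - a)/n = 0.458333

Simpson's rule: (h/3)[f(x₀) + 4f(x₁) + 2f(x₂) + ... + f(xₙ)]

x_0 = 1.7500, f(x_0) = 5.754603, coefficient = 1
x_1 = 2.2083, f(x_1) = 9.100536, coefficient = 4
x_2 = 2.6667, f(x_2) = 14.391916, coefficient = 2
x_3 = 3.1250, f(x_3) = 22.759895, coefficient = 4
x_4 = 3.5833, f(x_4) = 35.993319, coefficient = 2
x_5 = 4.0417, f(x_5) = 56.921132, coefficient = 4
x_6 = 4.5000, f(x_6) = 90.017131, coefficient = 1

I ≈ (0.458333/3) × 551.668458 = 84.282681
Exact value: 84.262529
Error: 0.020153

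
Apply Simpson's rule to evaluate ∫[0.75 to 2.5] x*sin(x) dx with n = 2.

f(x) = x*sin(x)
a = 0.75, b = 2.5, n = 2
h = (b - a)/n = 0.875000

Simpson's rule: (h/3)[f(x₀) + 4f(x₁) + 2f(x₂) + ... + f(xₙ)]

x_0 = 0.7500, f(x_0) = 0.511229, coefficient = 1
x_1 = 1.6250, f(x_1) = 1.622613, coefficient = 4
x_2 = 2.5000, f(x_2) = 1.496180, coefficient = 1

I ≈ (0.875000/3) × 8.497863 = 2.478543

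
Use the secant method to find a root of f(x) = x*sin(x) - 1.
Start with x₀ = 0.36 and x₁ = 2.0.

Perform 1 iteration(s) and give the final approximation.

f(x) = x*sin(x) - 1
x₀ = 0.36, x₁ = 2.0

Secant formula: x_{n+1} = x_n - f(x_n)(x_n - x_{n-1})/(f(x_n) - f(x_{n-1}))

Iteration 1:
  f(0.360000) = -0.873181
  f(2.000000) = 0.818595
  x_2 = 2.000000 - 0.818595×(2.000000 - 0.360000)/(0.818595 - (-0.873181))
       = 1.206458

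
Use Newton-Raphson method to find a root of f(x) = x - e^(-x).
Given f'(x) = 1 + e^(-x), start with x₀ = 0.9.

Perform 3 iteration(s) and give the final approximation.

f(x) = x - e^(-x)
f'(x) = 1 + e^(-x)
x₀ = 0.9

Newton-Raphson formula: x_{n+1} = x_n - f(x_n)/f'(x_n)

Iteration 1:
  f(0.900000) = 0.493430
  f'(0.900000) = 1.406570
  x_1 = 0.900000 - 0.493430/1.406570 = 0.549196
Iteration 2:
  f(0.549196) = -0.028218
  f'(0.549196) = 1.577414
  x_2 = 0.549196 - (-0.028218)/1.577414 = 0.567085
Iteration 3:
  f(0.567085) = -0.000092
  f'(0.567085) = 1.567177
  x_3 = 0.567085 - (-0.000092)/1.567177 = 0.567143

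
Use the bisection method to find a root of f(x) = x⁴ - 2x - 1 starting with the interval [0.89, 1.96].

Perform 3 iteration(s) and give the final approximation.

f(x) = x⁴ - 2x - 1
Initial interval: [0.89, 1.96]

Iteration 1:
  c_1 = (0.890000 + 1.960000)/2 = 1.425000
  f(c_1) = f(1.425000) = 0.273438
  f(a) × f(c) < 0, new interval: [0.890000, 1.425000]
Iteration 2:
  c_2 = (0.890000 + 1.425000)/2 = 1.157500
  f(c_2) = f(1.157500) = -1.519919
  f(a) × f(c) ≥ 0, new interval: [1.157500, 1.425000]
Iteration 3:
  c_3 = (1.157500 + 1.425000)/2 = 1.291250
  f(c_3) = f(1.291250) = -0.802522
  f(a) × f(c) ≥ 0, new interval: [1.291250, 1.425000]

After 3 iteration(s), the approximation is c_3 = 1.291250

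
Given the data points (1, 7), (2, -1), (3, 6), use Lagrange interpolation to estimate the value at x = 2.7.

Lagrange interpolation formula:
P(x) = Σ yᵢ × Lᵢ(x)
where Lᵢ(x) = Π_{j≠i} (x - xⱼ)/(xᵢ - xⱼ)

L_0(2.7) = (2.7 - 2)/(1 - 2) × (2.7 - 3)/(1 - 3) = -0.105000
L_1(2.7) = (2.7 - 1)/(2 - 1) × (2.7 - 3)/(2 - 3) = 0.510000
L_2(2.7) = (2.7 - 1)/(3 - 1) × (2.7 - 2)/(3 - 2) = 0.595000

P(2.7) = 7×L_0(2.7) + (-1)×L_1(2.7) + 6×L_2(2.7)
P(2.7) = 2.325000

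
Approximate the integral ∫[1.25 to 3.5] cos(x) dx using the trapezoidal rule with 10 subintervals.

f(x) = cos(x)
a = 1.25, b = 3.5, n = 10
h = (b - a)/n = 0.225000

Trapezoidal rule: (h/2)[f(x₀) + 2f(x₁) + 2f(x₂) + ... + f(xₙ)]

x_0 = 1.2500, f(x_0) = 0.315322, coefficient = 1
x_1 = 1.4750, f(x_1) = 0.095650, coefficient = 2
x_2 = 1.7000, f(x_2) = -0.128844, coefficient = 2
x_3 = 1.9250, f(x_3) = -0.346844, coefficient = 2
x_4 = 2.1500, f(x_4) = -0.547358, coefficient = 2
x_5 = 2.3750, f(x_5) = -0.720278, coefficient = 2
x_6 = 2.6000, f(x_6) = -0.856889, coefficient = 2
x_7 = 2.8250, f(x_7) = -0.950302, coefficient = 2
x_8 = 3.0500, f(x_8) = -0.995808, coefficient = 2
x_9 = 3.2750, f(x_9) = -0.991114, coefficient = 2
x_10 = 3.5000, f(x_10) = -0.936457, coefficient = 1

I ≈ (0.225000/2) × -11.504710 = -1.294280
Exact value: -1.299768
Error: 0.005488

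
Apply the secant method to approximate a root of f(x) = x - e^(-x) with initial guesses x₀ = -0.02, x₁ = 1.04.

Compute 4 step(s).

f(x) = x - e^(-x)
x₀ = -0.02, x₁ = 1.04

Secant formula: x_{n+1} = x_n - f(x_n)(x_n - x_{n-1})/(f(x_n) - f(x_{n-1}))

Iteration 1:
  f(-0.020000) = -1.040201
  f(1.040000) = 0.686545
  x_2 = 1.040000 - 0.686545×(1.040000 - (-0.020000))/(0.686545 - (-1.040201))
       = 0.618550
Iteration 2:
  f(1.040000) = 0.686545
  f(0.618550) = 0.079824
  x_3 = 0.618550 - 0.079824×(0.618550 - 1.040000)/(0.079824 - 0.686545)
       = 0.563101
Iteration 3:
  f(0.618550) = 0.079824
  f(0.563101) = -0.006340
  x_4 = 0.563101 - (-0.006340)×(0.563101 - 0.618550)/(-0.006340 - 0.079824)
       = 0.567181
Iteration 4:
  f(0.563101) = -0.006340
  f(0.567181) = 0.000059
  x_5 = 0.567181 - 0.000059×(0.567181 - 0.563101)/(0.000059 - (-0.006340))
       = 0.567143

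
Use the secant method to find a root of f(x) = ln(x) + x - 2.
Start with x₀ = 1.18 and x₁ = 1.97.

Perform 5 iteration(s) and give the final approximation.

f(x) = ln(x) + x - 2
x₀ = 1.18, x₁ = 1.97

Secant formula: x_{n+1} = x_n - f(x_n)(x_n - x_{n-1})/(f(x_n) - f(x_{n-1}))

Iteration 1:
  f(1.180000) = -0.654486
  f(1.970000) = 0.648034
  x_2 = 1.970000 - 0.648034×(1.970000 - 1.180000)/(0.648034 - (-0.654486))
       = 1.576957
Iteration 2:
  f(1.970000) = 0.648034
  f(1.576957) = 0.032453
  x_3 = 1.576957 - 0.032453×(1.576957 - 1.970000)/(0.032453 - 0.648034)
       = 1.556235
Iteration 3:
  f(1.576957) = 0.032453
  f(1.556235) = -0.001495
  x_4 = 1.556235 - (-0.001495)×(1.556235 - 1.576957)/(-0.001495 - 0.032453)
       = 1.557148
Iteration 4:
  f(1.556235) = -0.001495
  f(1.557148) = 0.000004
  x_5 = 1.557148 - 0.000004×(1.557148 - 1.556235)/(0.000004 - (-0.001495))
       = 1.557146
Iteration 5:
  f(1.557148) = 0.000004
  f(1.557146) = 0.000000
  x_6 = 1.557146 - 0.000000×(1.557146 - 1.557148)/(0.000000 - 0.000004)
       = 1.557146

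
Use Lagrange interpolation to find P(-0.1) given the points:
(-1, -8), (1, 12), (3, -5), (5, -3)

Lagrange interpolation formula:
P(x) = Σ yᵢ × Lᵢ(x)
where Lᵢ(x) = Π_{j≠i} (x - xⱼ)/(xᵢ - xⱼ)

L_0(-0.1) = (-0.1 - 1)/(-1 - 1) × (-0.1 - 3)/(-1 - 3) × (-0.1 - 5)/(-1 - 5) = 0.362313
L_1(-0.1) = (-0.1 - (-1))/(1 - (-1)) × (-0.1 - 3)/(1 - 3) × (-0.1 - 5)/(1 - 5) = 0.889312
L_2(-0.1) = (-0.1 - (-1))/(3 - (-1)) × (-0.1 - 1)/(3 - 1) × (-0.1 - 5)/(3 - 5) = -0.315563
L_3(-0.1) = (-0.1 - (-1))/(5 - (-1)) × (-0.1 - 1)/(5 - 1) × (-0.1 - 3)/(5 - 3) = 0.063938

P(-0.1) = (-8)×L_0(-0.1) + 12×L_1(-0.1) + (-5)×L_2(-0.1) + (-3)×L_3(-0.1)
P(-0.1) = 9.159250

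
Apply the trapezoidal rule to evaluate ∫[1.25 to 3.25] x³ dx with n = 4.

f(x) = x³
a = 1.25, b = 3.25, n = 4
h = (b - a)/n = 0.500000

Trapezoidal rule: (h/2)[f(x₀) + 2f(x₁) + 2f(x₂) + ... + f(xₙ)]

x_0 = 1.2500, f(x_0) = 1.953125, coefficient = 1
x_1 = 1.7500, f(x_1) = 5.359375, coefficient = 2
x_2 = 2.2500, f(x_2) = 11.390625, coefficient = 2
x_3 = 2.7500, f(x_3) = 20.796875, coefficient = 2
x_4 = 3.2500, f(x_4) = 34.328125, coefficient = 1

I ≈ (0.500000/2) × 111.375000 = 27.843750
Exact value: 27.281250
Error: 0.562500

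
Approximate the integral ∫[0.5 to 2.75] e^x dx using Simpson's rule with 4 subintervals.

f(x) = e^x
a = 0.5, b = 2.75, n = 4
h = (b - a)/n = 0.562500

Simpson's rule: (h/3)[f(x₀) + 4f(x₁) + 2f(x₂) + ... + f(xₙ)]

x_0 = 0.5000, f(x_0) = 1.648721, coefficient = 1
x_1 = 1.0625, f(x_1) = 2.893596, coefficient = 4
x_2 = 1.6250, f(x_2) = 5.078419, coefficient = 2
x_3 = 2.1875, f(x_3) = 8.912903, coefficient = 4
x_4 = 2.7500, f(x_4) = 15.642632, coefficient = 1

I ≈ (0.562500/3) × 74.674187 = 14.001410
Exact value: 13.993911
Error: 0.007499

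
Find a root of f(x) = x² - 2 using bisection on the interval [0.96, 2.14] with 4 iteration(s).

f(x) = x² - 2
Initial interval: [0.96, 2.14]

Iteration 1:
  c_1 = (0.960000 + 2.140000)/2 = 1.550000
  f(c_1) = f(1.550000) = 0.402500
  f(a) × f(c) < 0, new interval: [0.960000, 1.550000]
Iteration 2:
  c_2 = (0.960000 + 1.550000)/2 = 1.255000
  f(c_2) = f(1.255000) = -0.424975
  f(a) × f(c) ≥ 0, new interval: [1.255000, 1.550000]
Iteration 3:
  c_3 = (1.255000 + 1.550000)/2 = 1.402500
  f(c_3) = f(1.402500) = -0.032994
  f(a) × f(c) ≥ 0, new interval: [1.402500, 1.550000]
Iteration 4:
  c_4 = (1.402500 + 1.550000)/2 = 1.476250
  f(c_4) = f(1.476250) = 0.179314
  f(a) × f(c) < 0, new interval: [1.402500, 1.476250]

After 4 iteration(s), the approximation is c_4 = 1.476250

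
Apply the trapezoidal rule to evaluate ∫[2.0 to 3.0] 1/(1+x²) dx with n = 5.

f(x) = 1/(1+x²)
a = 2.0, b = 3.0, n = 5
h = (b - a)/n = 0.200000

Trapezoidal rule: (h/2)[f(x₀) + 2f(x₁) + 2f(x₂) + ... + f(xₙ)]

x_0 = 2.0000, f(x_0) = 0.200000, coefficient = 1
x_1 = 2.2000, f(x_1) = 0.171233, coefficient = 2
x_2 = 2.4000, f(x_2) = 0.147929, coefficient = 2
x_3 = 2.6000, f(x_3) = 0.128866, coefficient = 2
x_4 = 2.8000, f(x_4) = 0.113122, coefficient = 2
x_5 = 3.0000, f(x_5) = 0.100000, coefficient = 1

I ≈ (0.200000/2) × 1.422300 = 0.142230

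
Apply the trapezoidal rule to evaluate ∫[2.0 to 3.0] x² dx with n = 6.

f(x) = x²
a = 2.0, b = 3.0, n = 6
h = (b - a)/n = 0.166667

Trapezoidal rule: (h/2)[f(x₀) + 2f(x₁) + 2f(x₂) + ... + f(xₙ)]

x_0 = 2.0000, f(x_0) = 4.000000, coefficient = 1
x_1 = 2.1667, f(x_1) = 4.694444, coefficient = 2
x_2 = 2.3333, f(x_2) = 5.444444, coefficient = 2
x_3 = 2.5000, f(x_3) = 6.250000, coefficient = 2
x_4 = 2.6667, f(x_4) = 7.111111, coefficient = 2
x_5 = 2.8333, f(x_5) = 8.027778, coefficient = 2
x_6 = 3.0000, f(x_6) = 9.000000, coefficient = 1

I ≈ (0.166667/2) × 76.055556 = 6.337963
Exact value: 6.333333
Error: 0.004630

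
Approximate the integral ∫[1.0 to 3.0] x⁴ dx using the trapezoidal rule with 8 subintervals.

f(x) = x⁴
a = 1.0, b = 3.0, n = 8
h = (b - a)/n = 0.250000

Trapezoidal rule: (h/2)[f(x₀) + 2f(x₁) + 2f(x₂) + ... + f(xₙ)]

x_0 = 1.0000, f(x_0) = 1.000000, coefficient = 1
x_1 = 1.2500, f(x_1) = 2.441406, coefficient = 2
x_2 = 1.5000, f(x_2) = 5.062500, coefficient = 2
x_3 = 1.7500, f(x_3) = 9.378906, coefficient = 2
x_4 = 2.0000, f(x_4) = 16.000000, coefficient = 2
x_5 = 2.2500, f(x_5) = 25.628906, coefficient = 2
x_6 = 2.5000, f(x_6) = 39.062500, coefficient = 2
x_7 = 2.7500, f(x_7) = 57.191406, coefficient = 2
x_8 = 3.0000, f(x_8) = 81.000000, coefficient = 1

I ≈ (0.250000/2) × 391.531250 = 48.941406
Exact value: 48.400000
Error: 0.541406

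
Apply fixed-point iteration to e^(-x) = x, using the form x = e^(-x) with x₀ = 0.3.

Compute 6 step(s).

Equation: e^(-x) = x
Fixed-point form: x = e^(-x)
x₀ = 0.3

x_1 = g(0.300000) = 0.740818
x_2 = g(0.740818) = 0.476724
x_3 = g(0.476724) = 0.620814
x_4 = g(0.620814) = 0.537507
x_5 = g(0.537507) = 0.584203
x_6 = g(0.584203) = 0.557550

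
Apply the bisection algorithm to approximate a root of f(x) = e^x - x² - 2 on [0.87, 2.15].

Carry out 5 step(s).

f(x) = e^x - x² - 2
Initial interval: [0.87, 2.15]

Iteration 1:
  c_1 = (0.870000 + 2.150000)/2 = 1.510000
  f(c_1) = f(1.510000) = 0.246631
  f(a) × f(c) < 0, new interval: [0.870000, 1.510000]
Iteration 2:
  c_2 = (0.870000 + 1.510000)/2 = 1.190000
  f(c_2) = f(1.190000) = -0.129019
  f(a) × f(c) ≥ 0, new interval: [1.190000, 1.510000]
Iteration 3:
  c_3 = (1.190000 + 1.510000)/2 = 1.350000
  f(c_3) = f(1.350000) = 0.034926
  f(a) × f(c) < 0, new interval: [1.190000, 1.350000]
Iteration 4:
  c_4 = (1.190000 + 1.350000)/2 = 1.270000
  f(c_4) = f(1.270000) = -0.052047
  f(a) × f(c) ≥ 0, new interval: [1.270000, 1.350000]
Iteration 5:
  c_5 = (1.270000 + 1.350000)/2 = 1.310000
  f(c_5) = f(1.310000) = -0.009926
  f(a) × f(c) ≥ 0, new interval: [1.310000, 1.350000]

After 5 iteration(s), the approximation is c_5 = 1.310000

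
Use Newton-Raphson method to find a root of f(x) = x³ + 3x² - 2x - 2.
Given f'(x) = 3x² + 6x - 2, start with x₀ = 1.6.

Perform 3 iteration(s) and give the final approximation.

f(x) = x³ + 3x² - 2x - 2
f'(x) = 3x² + 6x - 2
x₀ = 1.6

Newton-Raphson formula: x_{n+1} = x_n - f(x_n)/f'(x_n)

Iteration 1:
  f(1.600000) = 6.576000
  f'(1.600000) = 15.280000
  x_1 = 1.600000 - 6.576000/15.280000 = 1.169634
Iteration 2:
  f(1.169634) = 1.364969
  f'(1.169634) = 9.121929
  x_2 = 1.169634 - 1.364969/9.121929 = 1.019997
Iteration 3:
  f(1.019997) = 0.142390
  f'(1.019997) = 7.241170
  x_3 = 1.019997 - 0.142390/7.241170 = 1.000334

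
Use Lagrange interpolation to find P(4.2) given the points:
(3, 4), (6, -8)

Lagrange interpolation formula:
P(x) = Σ yᵢ × Lᵢ(x)
where Lᵢ(x) = Π_{j≠i} (x - xⱼ)/(xᵢ - xⱼ)

L_0(4.2) = (4.2 - 6)/(3 - 6) = 0.600000
L_1(4.2) = (4.2 - 3)/(6 - 3) = 0.400000

P(4.2) = 4×L_0(4.2) + (-8)×L_1(4.2)
P(4.2) = -0.800000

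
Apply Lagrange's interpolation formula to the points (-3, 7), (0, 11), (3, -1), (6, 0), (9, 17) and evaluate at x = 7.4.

Lagrange interpolation formula:
P(x) = Σ yᵢ × Lᵢ(x)
where Lᵢ(x) = Π_{j≠i} (x - xⱼ)/(xᵢ - xⱼ)

L_0(7.4) = (7.4 - 0)/(-3 - 0) × (7.4 - 3)/(-3 - 3) × (7.4 - 6)/(-3 - 6) × (7.4 - 9)/(-3 - 9) = -0.037518
L_1(7.4) = (7.4 - (-3))/(0 - (-3)) × (7.4 - 3)/(0 - 3) × (7.4 - 6)/(0 - 6) × (7.4 - 9)/(0 - 9) = 0.210910
L_2(7.4) = (7.4 - (-3))/(3 - (-3)) × (7.4 - 0)/(3 - 0) × (7.4 - 6)/(3 - 6) × (7.4 - 9)/(3 - 9) = -0.532069
L_3(7.4) = (7.4 - (-3))/(6 - (-3)) × (7.4 - 0)/(6 - 0) × (7.4 - 3)/(6 - 3) × (7.4 - 9)/(6 - 9) = 1.114812
L_4(7.4) = (7.4 - (-3))/(9 - (-3)) × (7.4 - 0)/(9 - 0) × (7.4 - 3)/(9 - 3) × (7.4 - 6)/(9 - 6) = 0.243865

P(7.4) = 7×L_0(7.4) + 11×L_1(7.4) + (-1)×L_2(7.4) + 0×L_3(7.4) + 17×L_4(7.4)
P(7.4) = 6.735164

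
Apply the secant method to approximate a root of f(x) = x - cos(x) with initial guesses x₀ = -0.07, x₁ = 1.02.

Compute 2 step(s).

f(x) = x - cos(x)
x₀ = -0.07, x₁ = 1.02

Secant formula: x_{n+1} = x_n - f(x_n)(x_n - x_{n-1})/(f(x_n) - f(x_{n-1}))

Iteration 1:
  f(-0.070000) = -1.067551
  f(1.020000) = 0.496634
  x_2 = 1.020000 - 0.496634×(1.020000 - (-0.070000))/(0.496634 - (-1.067551))
       = 0.673921
Iteration 2:
  f(1.020000) = 0.496634
  f(0.673921) = -0.107459
  x_3 = 0.673921 - (-0.107459)×(0.673921 - 1.020000)/(-0.107459 - 0.496634)
       = 0.735484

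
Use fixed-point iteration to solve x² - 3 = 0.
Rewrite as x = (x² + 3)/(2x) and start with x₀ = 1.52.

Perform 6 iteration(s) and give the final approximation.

Equation: x² - 3 = 0
Fixed-point form: x = (x² + 3)/(2x)
x₀ = 1.52

x_1 = g(1.520000) = 1.746842
x_2 = g(1.746842) = 1.732113
x_3 = g(1.732113) = 1.732051
x_4 = g(1.732051) = 1.732051
x_5 = g(1.732051) = 1.732051
x_6 = g(1.732051) = 1.732051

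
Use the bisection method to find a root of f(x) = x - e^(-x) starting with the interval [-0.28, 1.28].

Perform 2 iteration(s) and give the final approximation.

f(x) = x - e^(-x)
Initial interval: [-0.28, 1.28]

Iteration 1:
  c_1 = (-0.280000 + 1.280000)/2 = 0.500000
  f(c_1) = f(0.500000) = -0.106531
  f(a) × f(c) ≥ 0, new interval: [0.500000, 1.280000]
Iteration 2:
  c_2 = (0.500000 + 1.280000)/2 = 0.890000
  f(c_2) = f(0.890000) = 0.479344
  f(a) × f(c) < 0, new interval: [0.500000, 0.890000]

After 2 iteration(s), the approximation is c_2 = 0.890000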